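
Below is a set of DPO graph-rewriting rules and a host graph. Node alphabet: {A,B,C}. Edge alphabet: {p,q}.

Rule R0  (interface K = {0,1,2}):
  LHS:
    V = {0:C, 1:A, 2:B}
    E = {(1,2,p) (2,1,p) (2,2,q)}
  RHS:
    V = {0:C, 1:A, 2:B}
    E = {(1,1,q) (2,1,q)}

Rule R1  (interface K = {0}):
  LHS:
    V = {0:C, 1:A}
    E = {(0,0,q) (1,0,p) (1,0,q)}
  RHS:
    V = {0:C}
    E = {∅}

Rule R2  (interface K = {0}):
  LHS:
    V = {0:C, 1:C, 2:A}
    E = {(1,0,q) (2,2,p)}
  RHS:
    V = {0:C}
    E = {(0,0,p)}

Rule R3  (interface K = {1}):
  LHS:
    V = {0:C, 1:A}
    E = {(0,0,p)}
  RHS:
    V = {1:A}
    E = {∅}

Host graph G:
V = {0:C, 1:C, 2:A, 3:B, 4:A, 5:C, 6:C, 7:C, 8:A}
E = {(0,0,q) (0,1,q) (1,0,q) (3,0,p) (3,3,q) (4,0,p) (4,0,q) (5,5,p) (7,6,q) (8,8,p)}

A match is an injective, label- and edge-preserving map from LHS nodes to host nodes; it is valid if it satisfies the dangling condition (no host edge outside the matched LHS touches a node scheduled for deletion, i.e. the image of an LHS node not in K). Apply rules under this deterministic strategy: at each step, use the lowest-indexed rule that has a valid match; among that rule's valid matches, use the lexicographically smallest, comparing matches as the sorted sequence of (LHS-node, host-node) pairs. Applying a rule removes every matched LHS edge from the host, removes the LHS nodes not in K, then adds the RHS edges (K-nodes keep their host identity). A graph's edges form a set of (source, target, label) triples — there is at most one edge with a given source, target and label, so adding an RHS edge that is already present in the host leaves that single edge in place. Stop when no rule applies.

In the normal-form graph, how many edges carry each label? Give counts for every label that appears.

Answer: p:1 q:3

Rewrite trace:
start.  V:9 E:10  edges: 0-q->0 0-q->1 1-q->0 3-p->0 3-q->3 4-p->0 4-q->0 5-p->5 7-q->6 8-p->8
1. fire R1 via {0↦0, 1↦4}  →  V:8 E:7  edges: 0-q->1 1-q->0 3-p->0 3-q->3 5-p->5 7-q->6 8-p->8
2. fire R2 via {0↦6, 1↦7, 2↦8}  →  V:6 E:6  edges: 0-q->1 1-q->0 3-p->0 3-q->3 5-p->5 6-p->6
3. fire R3 via {0↦5, 1↦2}  →  V:5 E:5  edges: 0-q->1 1-q->0 3-p->0 3-q->3 6-p->6
4. fire R3 via {0↦6, 1↦2}  →  V:4 E:4  edges: 0-q->1 1-q->0 3-p->0 3-q->3
normal form: no rule applies after step 4
NF edges: [(0, 1, 'q'), (1, 0, 'q'), (3, 0, 'p'), (3, 3, 'q')]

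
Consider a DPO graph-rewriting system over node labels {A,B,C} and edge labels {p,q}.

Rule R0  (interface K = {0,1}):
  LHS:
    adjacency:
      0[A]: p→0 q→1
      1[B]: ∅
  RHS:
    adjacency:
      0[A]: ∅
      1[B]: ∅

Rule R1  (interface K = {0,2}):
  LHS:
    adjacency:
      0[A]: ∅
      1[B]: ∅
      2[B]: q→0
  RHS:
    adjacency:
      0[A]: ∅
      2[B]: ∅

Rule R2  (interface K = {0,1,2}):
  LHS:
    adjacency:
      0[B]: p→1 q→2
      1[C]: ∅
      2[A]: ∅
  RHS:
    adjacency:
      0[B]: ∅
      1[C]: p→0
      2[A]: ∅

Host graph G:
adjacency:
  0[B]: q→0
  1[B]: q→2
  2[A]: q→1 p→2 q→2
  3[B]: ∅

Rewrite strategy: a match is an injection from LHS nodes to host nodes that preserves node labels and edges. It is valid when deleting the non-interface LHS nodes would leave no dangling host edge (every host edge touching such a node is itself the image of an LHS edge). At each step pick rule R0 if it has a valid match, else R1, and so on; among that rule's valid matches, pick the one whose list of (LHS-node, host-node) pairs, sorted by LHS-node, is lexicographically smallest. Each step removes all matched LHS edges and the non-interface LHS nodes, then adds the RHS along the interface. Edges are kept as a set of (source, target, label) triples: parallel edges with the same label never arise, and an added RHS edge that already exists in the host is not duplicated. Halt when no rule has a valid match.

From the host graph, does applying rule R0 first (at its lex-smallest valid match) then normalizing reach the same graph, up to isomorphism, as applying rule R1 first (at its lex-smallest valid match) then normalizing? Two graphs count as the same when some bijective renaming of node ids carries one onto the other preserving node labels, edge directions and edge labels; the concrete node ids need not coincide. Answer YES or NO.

Answer: YES

Derivation:
branch R0-first: apply at {0↦2, 1↦1} → |E|=3, then 1 more step(s) → NF |V|=3 |E|=2 V={0:B, 1:B, 2:A} E=0-q->0 2-q->2
branch R1-first: apply at {0↦2, 1↦3, 2↦1} → |E|=4, then 1 more step(s) → NF |V|=3 |E|=2 V={0:B, 1:B, 2:A} E=0-q->0 2-q->2
graphs isomorphic (equal up to label-preserving node renaming)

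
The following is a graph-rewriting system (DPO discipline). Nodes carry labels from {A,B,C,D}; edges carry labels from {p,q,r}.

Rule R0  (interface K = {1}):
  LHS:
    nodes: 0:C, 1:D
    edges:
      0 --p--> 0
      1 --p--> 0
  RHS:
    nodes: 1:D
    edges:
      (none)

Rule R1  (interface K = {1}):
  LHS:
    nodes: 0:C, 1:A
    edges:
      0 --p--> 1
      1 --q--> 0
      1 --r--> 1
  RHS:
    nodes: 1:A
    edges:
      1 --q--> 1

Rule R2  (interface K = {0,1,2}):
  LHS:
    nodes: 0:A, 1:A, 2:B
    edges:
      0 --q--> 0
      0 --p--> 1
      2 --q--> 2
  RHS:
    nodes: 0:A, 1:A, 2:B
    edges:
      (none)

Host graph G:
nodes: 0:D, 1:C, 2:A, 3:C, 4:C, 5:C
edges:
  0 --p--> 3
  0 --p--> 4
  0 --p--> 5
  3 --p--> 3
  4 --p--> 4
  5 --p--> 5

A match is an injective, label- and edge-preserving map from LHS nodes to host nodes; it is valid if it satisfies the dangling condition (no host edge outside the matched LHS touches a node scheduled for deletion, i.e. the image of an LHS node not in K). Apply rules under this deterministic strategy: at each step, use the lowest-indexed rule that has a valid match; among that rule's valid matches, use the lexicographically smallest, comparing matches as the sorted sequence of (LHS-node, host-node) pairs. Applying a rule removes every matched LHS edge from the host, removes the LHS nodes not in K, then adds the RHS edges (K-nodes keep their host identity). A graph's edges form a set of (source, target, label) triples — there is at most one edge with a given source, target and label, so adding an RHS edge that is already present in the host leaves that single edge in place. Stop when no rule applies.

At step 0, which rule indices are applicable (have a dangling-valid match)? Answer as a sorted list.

Answer: [R0]

Rewrite trace:
R0: 3 valid matches — {0↦3, 1↦0}, {0↦4, 1↦0}, {0↦5, 1↦0}
R1: no valid match — LHS pattern not found
R2: no valid match — LHS pattern not found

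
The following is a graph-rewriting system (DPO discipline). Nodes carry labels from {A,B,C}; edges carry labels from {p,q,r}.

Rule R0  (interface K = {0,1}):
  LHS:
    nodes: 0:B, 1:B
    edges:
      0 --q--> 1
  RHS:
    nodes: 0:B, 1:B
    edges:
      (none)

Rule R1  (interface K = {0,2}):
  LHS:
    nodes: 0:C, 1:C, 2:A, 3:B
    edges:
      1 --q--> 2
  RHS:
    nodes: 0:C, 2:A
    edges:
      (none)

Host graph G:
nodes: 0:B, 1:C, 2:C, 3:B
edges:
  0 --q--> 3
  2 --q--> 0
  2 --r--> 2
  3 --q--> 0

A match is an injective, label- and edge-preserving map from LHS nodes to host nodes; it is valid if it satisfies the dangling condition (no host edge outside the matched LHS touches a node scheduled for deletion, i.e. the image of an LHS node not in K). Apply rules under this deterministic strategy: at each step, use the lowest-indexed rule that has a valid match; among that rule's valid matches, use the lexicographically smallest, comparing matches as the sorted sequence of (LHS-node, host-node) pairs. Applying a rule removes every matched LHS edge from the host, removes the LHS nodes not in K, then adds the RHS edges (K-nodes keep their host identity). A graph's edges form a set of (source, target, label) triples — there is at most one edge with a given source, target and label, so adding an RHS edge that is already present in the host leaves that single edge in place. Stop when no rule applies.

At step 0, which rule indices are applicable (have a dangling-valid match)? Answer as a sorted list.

Answer: [R0]

Derivation:
R0: 2 valid matches — {0↦0, 1↦3}, {0↦3, 1↦0}
R1: no valid match — LHS pattern not found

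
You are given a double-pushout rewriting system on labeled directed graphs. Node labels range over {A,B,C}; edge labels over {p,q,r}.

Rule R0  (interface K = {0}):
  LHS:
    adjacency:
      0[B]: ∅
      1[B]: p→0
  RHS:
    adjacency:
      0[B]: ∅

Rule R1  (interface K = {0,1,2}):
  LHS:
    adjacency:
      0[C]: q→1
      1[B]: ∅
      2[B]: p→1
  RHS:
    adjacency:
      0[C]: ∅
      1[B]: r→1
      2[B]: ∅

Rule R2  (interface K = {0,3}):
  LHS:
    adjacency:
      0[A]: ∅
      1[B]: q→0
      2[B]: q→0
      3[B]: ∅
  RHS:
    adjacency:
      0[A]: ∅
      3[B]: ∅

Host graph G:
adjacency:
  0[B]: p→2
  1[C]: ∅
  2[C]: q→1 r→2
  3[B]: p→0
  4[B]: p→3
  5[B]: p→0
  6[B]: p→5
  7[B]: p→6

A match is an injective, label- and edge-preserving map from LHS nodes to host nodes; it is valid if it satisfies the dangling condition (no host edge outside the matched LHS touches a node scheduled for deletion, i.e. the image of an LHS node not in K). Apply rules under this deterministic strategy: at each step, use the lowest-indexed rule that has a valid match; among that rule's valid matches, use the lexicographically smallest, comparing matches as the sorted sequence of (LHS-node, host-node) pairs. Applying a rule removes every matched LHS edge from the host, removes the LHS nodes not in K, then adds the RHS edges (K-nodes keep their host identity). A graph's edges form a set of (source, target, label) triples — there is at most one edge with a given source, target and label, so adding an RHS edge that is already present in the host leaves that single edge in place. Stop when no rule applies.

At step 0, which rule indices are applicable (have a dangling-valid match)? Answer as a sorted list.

Answer: [R0]

Rewrite trace:
R0: 2 valid matches — {0↦3, 1↦4}, {0↦6, 1↦7}
R1: no valid match — LHS pattern not found
R2: no valid match — LHS pattern not found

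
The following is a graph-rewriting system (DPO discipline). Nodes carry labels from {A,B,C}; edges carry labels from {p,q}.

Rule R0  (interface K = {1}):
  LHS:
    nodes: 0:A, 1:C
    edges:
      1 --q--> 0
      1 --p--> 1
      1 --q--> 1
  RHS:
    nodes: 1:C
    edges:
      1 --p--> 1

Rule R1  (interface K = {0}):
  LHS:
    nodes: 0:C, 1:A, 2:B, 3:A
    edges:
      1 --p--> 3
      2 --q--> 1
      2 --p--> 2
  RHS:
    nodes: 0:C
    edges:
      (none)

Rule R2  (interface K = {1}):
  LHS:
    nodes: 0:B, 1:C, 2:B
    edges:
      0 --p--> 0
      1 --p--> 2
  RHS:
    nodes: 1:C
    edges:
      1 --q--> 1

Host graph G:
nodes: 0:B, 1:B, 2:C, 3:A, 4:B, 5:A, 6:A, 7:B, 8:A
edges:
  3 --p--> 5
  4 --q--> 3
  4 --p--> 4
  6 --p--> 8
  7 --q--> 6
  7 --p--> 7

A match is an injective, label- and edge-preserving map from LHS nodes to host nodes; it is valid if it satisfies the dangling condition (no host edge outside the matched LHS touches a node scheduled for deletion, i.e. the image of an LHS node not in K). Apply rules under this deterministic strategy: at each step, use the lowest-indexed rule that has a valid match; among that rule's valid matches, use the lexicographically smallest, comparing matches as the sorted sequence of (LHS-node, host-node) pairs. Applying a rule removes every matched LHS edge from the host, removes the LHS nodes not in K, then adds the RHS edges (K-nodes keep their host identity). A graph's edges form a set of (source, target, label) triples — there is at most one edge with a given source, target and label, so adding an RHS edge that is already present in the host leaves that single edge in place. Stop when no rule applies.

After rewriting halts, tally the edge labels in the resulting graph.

[0] host  ⇒  9 nodes, 6 edges  {3-p->5 4-q->3 4-p->4 6-p->8 7-q->6 7-p->7}
[1] R1 @ {0↦2, 1↦3, 2↦4, 3↦5}  ⇒  6 nodes, 3 edges  {6-p->8 7-q->6 7-p->7}
[2] R1 @ {0↦2, 1↦6, 2↦7, 3↦8}  ⇒  3 nodes, 0 edges  {∅}
final graph: no rule applies after step 2
NF edges: []

Answer: (no edges)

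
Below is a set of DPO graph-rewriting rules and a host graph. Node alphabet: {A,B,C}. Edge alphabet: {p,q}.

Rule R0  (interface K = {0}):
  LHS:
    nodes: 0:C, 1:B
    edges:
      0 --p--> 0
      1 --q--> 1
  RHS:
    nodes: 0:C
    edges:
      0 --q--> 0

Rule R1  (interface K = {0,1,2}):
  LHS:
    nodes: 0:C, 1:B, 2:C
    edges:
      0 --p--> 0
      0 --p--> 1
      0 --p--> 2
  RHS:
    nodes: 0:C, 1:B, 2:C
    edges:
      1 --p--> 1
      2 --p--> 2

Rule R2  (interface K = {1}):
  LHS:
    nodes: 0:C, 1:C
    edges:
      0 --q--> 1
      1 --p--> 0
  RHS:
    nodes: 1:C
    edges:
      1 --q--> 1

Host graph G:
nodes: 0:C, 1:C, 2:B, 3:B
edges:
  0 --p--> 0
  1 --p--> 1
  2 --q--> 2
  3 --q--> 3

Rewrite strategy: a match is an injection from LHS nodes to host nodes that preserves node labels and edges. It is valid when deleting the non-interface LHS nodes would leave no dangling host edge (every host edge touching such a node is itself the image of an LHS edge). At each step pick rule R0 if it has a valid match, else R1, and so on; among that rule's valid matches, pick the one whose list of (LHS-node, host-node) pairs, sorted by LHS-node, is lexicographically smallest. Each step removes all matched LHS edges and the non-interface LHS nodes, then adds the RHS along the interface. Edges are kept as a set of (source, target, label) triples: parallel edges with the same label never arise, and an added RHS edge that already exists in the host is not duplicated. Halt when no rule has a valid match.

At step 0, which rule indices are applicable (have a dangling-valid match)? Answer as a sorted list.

Answer: [R0]

Rewrite trace:
R0: 4 valid matches — {0↦0, 1↦2}, {0↦0, 1↦3}, {0↦1, 1↦2} (+1 more)
R1: no valid match — LHS pattern not found
R2: no valid match — LHS pattern not found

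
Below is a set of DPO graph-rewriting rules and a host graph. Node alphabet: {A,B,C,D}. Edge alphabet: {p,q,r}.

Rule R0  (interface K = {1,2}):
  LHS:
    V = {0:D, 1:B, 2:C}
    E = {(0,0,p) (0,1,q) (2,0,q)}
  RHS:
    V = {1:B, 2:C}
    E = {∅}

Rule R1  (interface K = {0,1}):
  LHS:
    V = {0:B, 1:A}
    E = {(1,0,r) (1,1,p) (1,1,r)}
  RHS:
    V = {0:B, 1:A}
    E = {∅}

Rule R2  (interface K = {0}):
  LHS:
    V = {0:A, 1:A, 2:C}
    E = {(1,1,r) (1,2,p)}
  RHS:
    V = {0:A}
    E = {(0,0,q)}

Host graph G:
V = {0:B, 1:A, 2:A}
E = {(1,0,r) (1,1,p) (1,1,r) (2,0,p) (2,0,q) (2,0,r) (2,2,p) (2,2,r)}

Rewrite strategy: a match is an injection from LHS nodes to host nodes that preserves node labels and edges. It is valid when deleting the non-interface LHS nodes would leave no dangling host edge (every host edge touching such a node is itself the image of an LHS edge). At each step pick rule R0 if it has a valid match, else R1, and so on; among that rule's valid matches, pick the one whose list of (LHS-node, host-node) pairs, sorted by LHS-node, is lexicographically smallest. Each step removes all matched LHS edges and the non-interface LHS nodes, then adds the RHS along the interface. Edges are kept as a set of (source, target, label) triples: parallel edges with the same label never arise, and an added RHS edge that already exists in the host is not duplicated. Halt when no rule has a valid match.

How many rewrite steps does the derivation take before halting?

[0] host  ⇒  3 nodes, 8 edges  {1-r->0 1-p->1 1-r->1 2-p->0 2-q->0 2-r->0 2-p->2 2-r->2}
[1] R1 @ {0↦0, 1↦1}  ⇒  3 nodes, 5 edges  {2-p->0 2-q->0 2-r->0 2-p->2 2-r->2}
[2] R1 @ {0↦0, 1↦2}  ⇒  3 nodes, 2 edges  {2-p->0 2-q->0}
normal form: no rule applies after step 2

Answer: 2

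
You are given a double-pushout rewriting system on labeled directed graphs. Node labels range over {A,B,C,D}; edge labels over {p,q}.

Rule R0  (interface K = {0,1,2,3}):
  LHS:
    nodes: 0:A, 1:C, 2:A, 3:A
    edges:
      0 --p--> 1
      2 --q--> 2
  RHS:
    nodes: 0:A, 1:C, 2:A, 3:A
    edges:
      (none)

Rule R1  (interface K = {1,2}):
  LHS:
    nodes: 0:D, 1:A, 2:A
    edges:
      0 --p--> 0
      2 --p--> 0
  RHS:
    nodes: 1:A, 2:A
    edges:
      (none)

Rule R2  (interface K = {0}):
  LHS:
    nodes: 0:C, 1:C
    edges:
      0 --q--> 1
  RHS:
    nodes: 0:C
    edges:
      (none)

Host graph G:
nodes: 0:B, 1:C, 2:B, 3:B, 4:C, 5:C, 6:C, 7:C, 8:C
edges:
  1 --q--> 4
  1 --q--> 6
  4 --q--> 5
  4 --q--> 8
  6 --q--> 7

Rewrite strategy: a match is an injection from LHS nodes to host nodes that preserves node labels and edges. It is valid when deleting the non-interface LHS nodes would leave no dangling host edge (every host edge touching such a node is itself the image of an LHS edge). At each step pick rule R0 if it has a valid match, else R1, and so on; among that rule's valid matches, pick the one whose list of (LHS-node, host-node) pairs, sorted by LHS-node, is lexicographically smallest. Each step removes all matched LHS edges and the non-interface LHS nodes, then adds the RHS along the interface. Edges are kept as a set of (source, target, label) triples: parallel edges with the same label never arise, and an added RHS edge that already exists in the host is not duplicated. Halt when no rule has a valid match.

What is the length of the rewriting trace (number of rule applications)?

[0] host  ⇒  9 nodes, 5 edges  {1-q->4 1-q->6 4-q->5 4-q->8 6-q->7}
[1] R2 @ {0↦4, 1↦5}  ⇒  8 nodes, 4 edges  {1-q->4 1-q->6 4-q->8 6-q->7}
[2] R2 @ {0↦4, 1↦8}  ⇒  7 nodes, 3 edges  {1-q->4 1-q->6 6-q->7}
[3] R2 @ {0↦1, 1↦4}  ⇒  6 nodes, 2 edges  {1-q->6 6-q->7}
[4] R2 @ {0↦6, 1↦7}  ⇒  5 nodes, 1 edges  {1-q->6}
[5] R2 @ {0↦1, 1↦6}  ⇒  4 nodes, 0 edges  {∅}
normal form: no rule applies after step 5

Answer: 5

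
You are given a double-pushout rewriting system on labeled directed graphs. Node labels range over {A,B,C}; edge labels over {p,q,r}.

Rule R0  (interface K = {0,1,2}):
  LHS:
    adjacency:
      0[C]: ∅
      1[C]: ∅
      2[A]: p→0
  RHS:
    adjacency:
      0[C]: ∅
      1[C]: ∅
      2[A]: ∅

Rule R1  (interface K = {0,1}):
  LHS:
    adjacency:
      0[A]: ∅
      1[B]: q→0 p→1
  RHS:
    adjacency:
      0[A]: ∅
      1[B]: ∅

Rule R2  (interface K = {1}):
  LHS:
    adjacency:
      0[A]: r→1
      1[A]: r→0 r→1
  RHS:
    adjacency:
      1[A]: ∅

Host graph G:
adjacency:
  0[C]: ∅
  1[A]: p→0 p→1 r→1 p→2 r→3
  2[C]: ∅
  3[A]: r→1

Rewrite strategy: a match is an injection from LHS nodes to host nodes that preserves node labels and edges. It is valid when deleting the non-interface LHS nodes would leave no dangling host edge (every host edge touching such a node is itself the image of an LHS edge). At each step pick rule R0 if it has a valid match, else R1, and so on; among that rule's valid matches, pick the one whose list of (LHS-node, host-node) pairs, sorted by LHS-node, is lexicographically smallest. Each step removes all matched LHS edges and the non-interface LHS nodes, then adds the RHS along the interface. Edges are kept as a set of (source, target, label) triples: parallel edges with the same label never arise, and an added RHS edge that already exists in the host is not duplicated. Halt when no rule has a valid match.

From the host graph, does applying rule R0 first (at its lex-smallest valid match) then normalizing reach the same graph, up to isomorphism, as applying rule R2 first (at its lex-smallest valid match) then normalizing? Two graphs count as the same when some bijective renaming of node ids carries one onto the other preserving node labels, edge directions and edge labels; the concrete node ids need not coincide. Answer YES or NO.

branch R0-first: apply at {0↦0, 1↦2, 2↦1} → |E|=5, then 2 more step(s) → NF |V|=3 |E|=1 V={0:C, 1:A, 2:C} E=1-p->1
branch R2-first: apply at {0↦3, 1↦1} → |E|=3, then 2 more step(s) → NF |V|=3 |E|=1 V={0:C, 1:A, 2:C} E=1-p->1
graphs isomorphic (equal up to label-preserving node renaming)

Answer: YES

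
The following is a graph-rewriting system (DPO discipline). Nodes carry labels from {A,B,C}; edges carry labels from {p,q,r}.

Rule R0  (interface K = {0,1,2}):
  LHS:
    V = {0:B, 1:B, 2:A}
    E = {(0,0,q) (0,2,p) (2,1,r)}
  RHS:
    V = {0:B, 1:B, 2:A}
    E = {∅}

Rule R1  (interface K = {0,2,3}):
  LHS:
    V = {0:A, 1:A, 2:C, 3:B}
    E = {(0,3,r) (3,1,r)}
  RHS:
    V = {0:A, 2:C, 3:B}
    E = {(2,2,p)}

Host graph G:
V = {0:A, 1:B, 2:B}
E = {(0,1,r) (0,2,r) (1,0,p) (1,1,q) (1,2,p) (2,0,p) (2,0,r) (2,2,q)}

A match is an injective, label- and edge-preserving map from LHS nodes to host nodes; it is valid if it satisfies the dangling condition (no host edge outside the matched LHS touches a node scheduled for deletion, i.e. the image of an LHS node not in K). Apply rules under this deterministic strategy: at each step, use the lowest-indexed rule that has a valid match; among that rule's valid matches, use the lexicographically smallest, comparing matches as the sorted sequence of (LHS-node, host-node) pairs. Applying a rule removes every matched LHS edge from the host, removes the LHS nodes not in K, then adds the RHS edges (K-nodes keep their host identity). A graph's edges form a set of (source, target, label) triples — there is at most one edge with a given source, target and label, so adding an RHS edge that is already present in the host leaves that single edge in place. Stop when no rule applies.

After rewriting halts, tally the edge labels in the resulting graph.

[0] host  ⇒  3 nodes, 8 edges  {0-r->1 0-r->2 1-p->0 1-q->1 1-p->2 2-p->0 2-r->0 2-q->2}
[1] R0 @ {0↦1, 1↦2, 2↦0}  ⇒  3 nodes, 5 edges  {0-r->1 1-p->2 2-p->0 2-r->0 2-q->2}
[2] R0 @ {0↦2, 1↦1, 2↦0}  ⇒  3 nodes, 2 edges  {1-p->2 2-r->0}
final graph: no rule applies after step 2
NF edges: [(1, 2, 'p'), (2, 0, 'r')]

Answer: p:1 r:1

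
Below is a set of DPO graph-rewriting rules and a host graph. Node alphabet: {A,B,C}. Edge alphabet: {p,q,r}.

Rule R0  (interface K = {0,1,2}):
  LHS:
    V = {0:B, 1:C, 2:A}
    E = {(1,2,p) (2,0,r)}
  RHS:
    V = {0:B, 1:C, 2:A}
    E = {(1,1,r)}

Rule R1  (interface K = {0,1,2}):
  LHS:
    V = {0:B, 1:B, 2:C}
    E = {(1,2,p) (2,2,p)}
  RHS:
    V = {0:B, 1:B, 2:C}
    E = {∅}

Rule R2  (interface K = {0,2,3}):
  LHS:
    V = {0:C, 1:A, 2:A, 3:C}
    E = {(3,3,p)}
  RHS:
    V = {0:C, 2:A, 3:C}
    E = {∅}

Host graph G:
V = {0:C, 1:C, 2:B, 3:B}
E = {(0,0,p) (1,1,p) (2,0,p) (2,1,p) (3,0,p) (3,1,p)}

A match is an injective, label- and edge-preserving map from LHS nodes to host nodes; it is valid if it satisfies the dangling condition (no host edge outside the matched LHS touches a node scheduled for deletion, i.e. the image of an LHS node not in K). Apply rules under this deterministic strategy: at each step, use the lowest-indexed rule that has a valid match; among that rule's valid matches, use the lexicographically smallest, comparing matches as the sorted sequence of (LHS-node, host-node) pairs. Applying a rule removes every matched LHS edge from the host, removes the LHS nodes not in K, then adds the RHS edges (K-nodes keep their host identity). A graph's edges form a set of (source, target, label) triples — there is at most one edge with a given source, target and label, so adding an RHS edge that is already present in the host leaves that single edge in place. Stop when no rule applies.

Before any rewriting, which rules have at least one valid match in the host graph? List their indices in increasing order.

Answer: [R1]

Derivation:
R0: no valid match — LHS pattern not found
R1: 4 valid matches — {0↦2, 1↦3, 2↦0}, {0↦2, 1↦3, 2↦1}, {0↦3, 1↦2, 2↦0} (+1 more)
R2: no valid match — LHS pattern not found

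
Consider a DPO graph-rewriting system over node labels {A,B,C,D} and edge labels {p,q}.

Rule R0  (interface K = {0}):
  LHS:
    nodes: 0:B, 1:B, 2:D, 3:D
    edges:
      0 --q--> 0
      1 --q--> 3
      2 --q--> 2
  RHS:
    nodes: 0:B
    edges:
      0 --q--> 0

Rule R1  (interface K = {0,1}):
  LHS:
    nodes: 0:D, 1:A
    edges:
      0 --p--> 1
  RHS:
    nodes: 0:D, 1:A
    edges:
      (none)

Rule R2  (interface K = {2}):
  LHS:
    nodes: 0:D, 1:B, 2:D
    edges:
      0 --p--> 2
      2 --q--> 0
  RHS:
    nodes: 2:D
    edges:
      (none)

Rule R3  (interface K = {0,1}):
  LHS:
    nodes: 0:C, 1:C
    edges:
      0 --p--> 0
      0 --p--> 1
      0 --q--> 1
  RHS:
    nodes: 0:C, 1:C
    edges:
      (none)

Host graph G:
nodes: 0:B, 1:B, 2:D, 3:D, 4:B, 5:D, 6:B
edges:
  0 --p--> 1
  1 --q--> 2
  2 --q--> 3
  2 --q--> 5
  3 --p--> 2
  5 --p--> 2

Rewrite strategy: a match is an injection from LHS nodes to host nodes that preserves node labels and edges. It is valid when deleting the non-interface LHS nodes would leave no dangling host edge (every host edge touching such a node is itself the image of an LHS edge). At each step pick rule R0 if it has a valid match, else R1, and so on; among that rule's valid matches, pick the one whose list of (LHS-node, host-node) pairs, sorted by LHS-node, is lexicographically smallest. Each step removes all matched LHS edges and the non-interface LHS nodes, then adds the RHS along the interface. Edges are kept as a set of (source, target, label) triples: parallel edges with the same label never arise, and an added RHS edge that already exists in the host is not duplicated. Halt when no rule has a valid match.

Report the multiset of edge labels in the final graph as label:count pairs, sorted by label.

Answer: p:1 q:1

Steps:
[0] host  ⇒  7 nodes, 6 edges  {0-p->1 1-q->2 2-q->3 2-q->5 3-p->2 5-p->2}
[1] R2 @ {0↦3, 1↦4, 2↦2}  ⇒  5 nodes, 4 edges  {0-p->1 1-q->2 2-q->5 5-p->2}
[2] R2 @ {0↦5, 1↦6, 2↦2}  ⇒  3 nodes, 2 edges  {0-p->1 1-q->2}
final graph: no rule applies after step 2
NF edges: [(0, 1, 'p'), (1, 2, 'q')]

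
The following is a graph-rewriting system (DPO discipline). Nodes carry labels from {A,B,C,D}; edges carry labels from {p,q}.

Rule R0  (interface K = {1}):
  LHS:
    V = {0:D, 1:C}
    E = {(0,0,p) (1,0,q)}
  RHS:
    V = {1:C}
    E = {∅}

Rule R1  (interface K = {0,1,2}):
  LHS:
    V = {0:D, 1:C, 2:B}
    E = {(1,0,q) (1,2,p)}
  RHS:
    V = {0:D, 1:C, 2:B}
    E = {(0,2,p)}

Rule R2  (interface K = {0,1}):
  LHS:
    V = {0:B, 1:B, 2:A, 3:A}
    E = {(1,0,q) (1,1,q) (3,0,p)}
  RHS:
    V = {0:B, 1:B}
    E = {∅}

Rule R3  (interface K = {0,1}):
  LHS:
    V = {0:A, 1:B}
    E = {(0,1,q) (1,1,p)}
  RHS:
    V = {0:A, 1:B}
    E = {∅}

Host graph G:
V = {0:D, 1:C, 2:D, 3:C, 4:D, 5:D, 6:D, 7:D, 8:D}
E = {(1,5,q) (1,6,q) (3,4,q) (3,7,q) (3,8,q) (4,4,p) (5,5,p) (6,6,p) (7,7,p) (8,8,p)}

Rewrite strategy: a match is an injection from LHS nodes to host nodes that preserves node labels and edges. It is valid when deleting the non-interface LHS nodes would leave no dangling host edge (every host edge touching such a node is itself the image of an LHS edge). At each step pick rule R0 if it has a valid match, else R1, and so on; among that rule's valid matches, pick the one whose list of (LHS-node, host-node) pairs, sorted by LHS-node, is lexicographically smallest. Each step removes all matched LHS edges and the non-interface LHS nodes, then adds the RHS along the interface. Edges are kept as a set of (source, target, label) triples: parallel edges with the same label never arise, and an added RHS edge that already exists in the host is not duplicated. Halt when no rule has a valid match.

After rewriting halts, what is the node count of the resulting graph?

Answer: 4

Derivation:
initial: |V|=9 |E|=10  E = 1-q->5 1-q->6 3-q->4 3-q->7 3-q->8 4-p->4 5-p->5 6-p->6 7-p->7 8-p->8
step 1: apply R0 at {0↦4, 1↦3}  → |V|=8 |E|=8  E = 1-q->5 1-q->6 3-q->7 3-q->8 5-p->5 6-p->6 7-p->7 8-p->8
step 2: apply R0 at {0↦5, 1↦1}  → |V|=7 |E|=6  E = 1-q->6 3-q->7 3-q->8 6-p->6 7-p->7 8-p->8
step 3: apply R0 at {0↦6, 1↦1}  → |V|=6 |E|=4  E = 3-q->7 3-q->8 7-p->7 8-p->8
step 4: apply R0 at {0↦7, 1↦3}  → |V|=5 |E|=2  E = 3-q->8 8-p->8
step 5: apply R0 at {0↦8, 1↦3}  → |V|=4 |E|=0  E = ∅
normal form: no rule applies after step 5
NF nodes: {0:D, 1:C, 2:D, 3:C}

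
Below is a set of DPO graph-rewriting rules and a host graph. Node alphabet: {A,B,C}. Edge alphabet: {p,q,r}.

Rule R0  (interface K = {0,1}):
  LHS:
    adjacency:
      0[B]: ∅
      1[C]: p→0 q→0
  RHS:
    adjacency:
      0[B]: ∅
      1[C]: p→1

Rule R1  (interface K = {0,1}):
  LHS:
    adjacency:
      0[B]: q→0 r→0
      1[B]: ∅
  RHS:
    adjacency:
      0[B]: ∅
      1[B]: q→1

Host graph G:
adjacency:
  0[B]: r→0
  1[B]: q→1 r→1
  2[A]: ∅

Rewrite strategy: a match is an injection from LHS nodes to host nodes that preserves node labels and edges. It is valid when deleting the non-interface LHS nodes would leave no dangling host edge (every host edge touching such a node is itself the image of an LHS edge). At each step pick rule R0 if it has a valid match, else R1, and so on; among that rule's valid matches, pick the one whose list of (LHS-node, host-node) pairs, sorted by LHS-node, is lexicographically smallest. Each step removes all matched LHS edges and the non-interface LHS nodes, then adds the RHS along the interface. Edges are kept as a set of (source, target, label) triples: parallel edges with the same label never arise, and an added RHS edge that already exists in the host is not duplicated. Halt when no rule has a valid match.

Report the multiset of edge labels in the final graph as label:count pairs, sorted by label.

initial: |V|=3 |E|=3  E = 0-r->0 1-q->1 1-r->1
step 1: apply R1 at {0↦1, 1↦0}  → |V|=3 |E|=2  E = 0-q->0 0-r->0
step 2: apply R1 at {0↦0, 1↦1}  → |V|=3 |E|=1  E = 1-q->1
final graph: no rule applies after step 2
NF edges: [(1, 1, 'q')]

Answer: q:1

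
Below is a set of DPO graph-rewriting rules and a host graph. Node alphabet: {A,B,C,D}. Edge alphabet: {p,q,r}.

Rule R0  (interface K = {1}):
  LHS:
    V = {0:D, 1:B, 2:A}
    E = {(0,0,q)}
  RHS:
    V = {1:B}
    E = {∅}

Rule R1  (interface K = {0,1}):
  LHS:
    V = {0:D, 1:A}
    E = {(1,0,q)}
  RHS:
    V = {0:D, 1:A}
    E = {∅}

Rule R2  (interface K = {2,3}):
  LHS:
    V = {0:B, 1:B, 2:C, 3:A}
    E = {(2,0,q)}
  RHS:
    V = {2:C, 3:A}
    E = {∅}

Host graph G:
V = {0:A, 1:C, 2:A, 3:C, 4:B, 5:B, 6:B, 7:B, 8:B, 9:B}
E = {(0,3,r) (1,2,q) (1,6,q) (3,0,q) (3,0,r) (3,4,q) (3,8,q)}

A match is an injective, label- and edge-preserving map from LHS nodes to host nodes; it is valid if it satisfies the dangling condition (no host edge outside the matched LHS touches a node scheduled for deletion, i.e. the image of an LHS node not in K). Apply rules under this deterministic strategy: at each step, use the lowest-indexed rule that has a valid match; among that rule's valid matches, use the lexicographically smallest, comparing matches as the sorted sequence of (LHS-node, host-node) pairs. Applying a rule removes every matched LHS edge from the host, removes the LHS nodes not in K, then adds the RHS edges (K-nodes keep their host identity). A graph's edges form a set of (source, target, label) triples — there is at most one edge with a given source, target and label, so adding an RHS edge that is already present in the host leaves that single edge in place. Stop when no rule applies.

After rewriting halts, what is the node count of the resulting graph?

Answer: 4

Steps:
[0] host  ⇒  10 nodes, 7 edges  {0-r->3 1-q->2 1-q->6 3-q->0 3-r->0 3-q->4 3-q->8}
[1] R2 @ {0↦4, 1↦5, 2↦3, 3↦0}  ⇒  8 nodes, 6 edges  {0-r->3 1-q->2 1-q->6 3-q->0 3-r->0 3-q->8}
[2] R2 @ {0↦6, 1↦7, 2↦1, 3↦0}  ⇒  6 nodes, 5 edges  {0-r->3 1-q->2 3-q->0 3-r->0 3-q->8}
[3] R2 @ {0↦8, 1↦9, 2↦3, 3↦0}  ⇒  4 nodes, 4 edges  {0-r->3 1-q->2 3-q->0 3-r->0}
halt: no rule applies after step 3
NF nodes: {0:A, 1:C, 2:A, 3:C}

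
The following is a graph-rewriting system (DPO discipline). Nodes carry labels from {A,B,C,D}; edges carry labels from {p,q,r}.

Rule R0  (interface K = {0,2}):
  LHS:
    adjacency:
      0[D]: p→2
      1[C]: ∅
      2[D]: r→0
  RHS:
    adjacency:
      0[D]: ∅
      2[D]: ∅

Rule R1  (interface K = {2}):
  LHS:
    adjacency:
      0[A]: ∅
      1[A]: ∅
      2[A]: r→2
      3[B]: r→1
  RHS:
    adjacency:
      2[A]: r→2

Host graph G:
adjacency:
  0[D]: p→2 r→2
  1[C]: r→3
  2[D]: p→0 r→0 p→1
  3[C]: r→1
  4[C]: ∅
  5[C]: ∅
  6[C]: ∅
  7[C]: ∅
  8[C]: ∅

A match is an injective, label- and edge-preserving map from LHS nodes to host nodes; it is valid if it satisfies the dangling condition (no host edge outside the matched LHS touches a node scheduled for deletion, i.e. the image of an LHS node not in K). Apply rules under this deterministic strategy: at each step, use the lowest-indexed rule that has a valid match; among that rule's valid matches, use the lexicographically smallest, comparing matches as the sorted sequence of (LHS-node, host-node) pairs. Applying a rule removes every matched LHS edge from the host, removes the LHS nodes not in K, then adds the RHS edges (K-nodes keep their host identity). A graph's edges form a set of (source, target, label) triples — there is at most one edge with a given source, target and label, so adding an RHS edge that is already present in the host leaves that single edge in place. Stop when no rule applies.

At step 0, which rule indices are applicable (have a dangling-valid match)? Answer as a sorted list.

R0: 10 valid matches — {0↦0, 1↦4, 2↦2}, {0↦0, 1↦5, 2↦2}, {0↦0, 1↦6, 2↦2} (+7 more)
R1: no valid match — LHS pattern not found

Answer: [R0]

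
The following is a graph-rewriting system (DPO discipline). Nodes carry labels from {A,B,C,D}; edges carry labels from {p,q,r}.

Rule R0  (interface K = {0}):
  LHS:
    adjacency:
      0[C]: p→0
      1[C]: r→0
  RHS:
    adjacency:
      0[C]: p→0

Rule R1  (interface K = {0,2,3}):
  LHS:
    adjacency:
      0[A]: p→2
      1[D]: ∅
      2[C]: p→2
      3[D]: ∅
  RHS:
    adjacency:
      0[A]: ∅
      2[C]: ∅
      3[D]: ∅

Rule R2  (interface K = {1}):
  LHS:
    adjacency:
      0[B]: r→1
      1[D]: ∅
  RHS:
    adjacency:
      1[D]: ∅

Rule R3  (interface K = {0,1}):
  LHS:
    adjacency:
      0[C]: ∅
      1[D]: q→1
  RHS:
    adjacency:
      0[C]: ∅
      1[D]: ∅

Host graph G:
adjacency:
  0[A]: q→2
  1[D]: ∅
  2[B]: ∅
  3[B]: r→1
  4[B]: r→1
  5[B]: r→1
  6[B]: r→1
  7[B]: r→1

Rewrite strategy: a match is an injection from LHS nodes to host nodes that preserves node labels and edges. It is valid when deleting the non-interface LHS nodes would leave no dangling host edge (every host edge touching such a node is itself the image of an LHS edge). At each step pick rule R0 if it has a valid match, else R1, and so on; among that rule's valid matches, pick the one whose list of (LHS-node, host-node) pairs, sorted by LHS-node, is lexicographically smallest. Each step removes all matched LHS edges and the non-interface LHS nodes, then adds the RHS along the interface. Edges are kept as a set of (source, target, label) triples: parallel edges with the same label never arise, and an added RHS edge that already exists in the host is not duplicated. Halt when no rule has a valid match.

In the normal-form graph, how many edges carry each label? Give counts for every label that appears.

initial: |V|=8 |E|=6  E = 0-q->2 3-r->1 4-r->1 5-r->1 6-r->1 7-r->1
step 1: apply R2 at {0↦3, 1↦1}  → |V|=7 |E|=5  E = 0-q->2 4-r->1 5-r->1 6-r->1 7-r->1
step 2: apply R2 at {0↦4, 1↦1}  → |V|=6 |E|=4  E = 0-q->2 5-r->1 6-r->1 7-r->1
step 3: apply R2 at {0↦5, 1↦1}  → |V|=5 |E|=3  E = 0-q->2 6-r->1 7-r->1
step 4: apply R2 at {0↦6, 1↦1}  → |V|=4 |E|=2  E = 0-q->2 7-r->1
step 5: apply R2 at {0↦7, 1↦1}  → |V|=3 |E|=1  E = 0-q->2
final graph: no rule applies after step 5
NF edges: [(0, 2, 'q')]

Answer: q:1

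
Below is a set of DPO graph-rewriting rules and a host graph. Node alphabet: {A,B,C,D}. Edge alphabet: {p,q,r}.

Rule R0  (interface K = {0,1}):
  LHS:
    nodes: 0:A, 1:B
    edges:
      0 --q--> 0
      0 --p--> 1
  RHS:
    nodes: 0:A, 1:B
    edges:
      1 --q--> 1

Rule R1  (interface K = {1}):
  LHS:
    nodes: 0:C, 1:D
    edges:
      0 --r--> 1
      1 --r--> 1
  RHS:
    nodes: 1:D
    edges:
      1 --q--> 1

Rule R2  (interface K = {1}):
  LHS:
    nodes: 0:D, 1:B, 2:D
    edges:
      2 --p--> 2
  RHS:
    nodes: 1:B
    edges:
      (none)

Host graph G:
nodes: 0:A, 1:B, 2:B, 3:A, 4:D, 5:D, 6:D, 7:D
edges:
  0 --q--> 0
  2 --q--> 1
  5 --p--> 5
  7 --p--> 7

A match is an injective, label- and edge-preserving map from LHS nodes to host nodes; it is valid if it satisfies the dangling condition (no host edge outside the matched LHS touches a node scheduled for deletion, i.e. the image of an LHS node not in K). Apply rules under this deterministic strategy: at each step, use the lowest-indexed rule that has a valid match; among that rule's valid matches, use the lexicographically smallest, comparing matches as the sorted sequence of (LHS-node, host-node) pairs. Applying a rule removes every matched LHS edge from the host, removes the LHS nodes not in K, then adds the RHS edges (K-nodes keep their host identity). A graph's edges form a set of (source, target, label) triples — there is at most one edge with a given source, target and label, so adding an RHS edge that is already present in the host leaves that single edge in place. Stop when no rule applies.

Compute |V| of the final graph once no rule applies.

Answer: 4

Derivation:
[0] host  ⇒  8 nodes, 4 edges  {0-q->0 2-q->1 5-p->5 7-p->7}
[1] R2 @ {0↦4, 1↦1, 2↦5}  ⇒  6 nodes, 3 edges  {0-q->0 2-q->1 7-p->7}
[2] R2 @ {0↦6, 1↦1, 2↦7}  ⇒  4 nodes, 2 edges  {0-q->0 2-q->1}
normal form: no rule applies after step 2
NF nodes: {0:A, 1:B, 2:B, 3:A}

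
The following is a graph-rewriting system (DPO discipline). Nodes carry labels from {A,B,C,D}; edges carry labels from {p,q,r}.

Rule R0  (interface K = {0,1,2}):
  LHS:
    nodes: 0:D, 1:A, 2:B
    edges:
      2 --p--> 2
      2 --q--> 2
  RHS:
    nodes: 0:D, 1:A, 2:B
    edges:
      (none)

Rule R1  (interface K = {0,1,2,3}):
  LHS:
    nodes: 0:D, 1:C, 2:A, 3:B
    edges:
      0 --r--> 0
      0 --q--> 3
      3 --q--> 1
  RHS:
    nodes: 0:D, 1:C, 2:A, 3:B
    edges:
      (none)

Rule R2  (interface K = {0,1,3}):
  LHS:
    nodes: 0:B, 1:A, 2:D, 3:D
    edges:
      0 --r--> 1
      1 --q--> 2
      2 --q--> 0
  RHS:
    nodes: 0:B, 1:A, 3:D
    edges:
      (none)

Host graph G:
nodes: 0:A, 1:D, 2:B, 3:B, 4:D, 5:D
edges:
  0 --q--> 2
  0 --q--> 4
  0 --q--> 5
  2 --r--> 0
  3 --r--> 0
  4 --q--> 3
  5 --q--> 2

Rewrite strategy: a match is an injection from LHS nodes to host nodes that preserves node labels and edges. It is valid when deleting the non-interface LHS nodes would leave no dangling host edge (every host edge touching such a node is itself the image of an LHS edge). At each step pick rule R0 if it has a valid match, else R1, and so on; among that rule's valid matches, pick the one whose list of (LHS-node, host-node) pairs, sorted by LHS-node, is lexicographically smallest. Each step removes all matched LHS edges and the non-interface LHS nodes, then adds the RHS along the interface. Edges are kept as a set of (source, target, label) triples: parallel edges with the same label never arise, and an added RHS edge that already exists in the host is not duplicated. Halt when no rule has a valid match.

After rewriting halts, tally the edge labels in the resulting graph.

Answer: q:1

Derivation:
initial: |V|=6 |E|=7  E = 0-q->2 0-q->4 0-q->5 2-r->0 3-r->0 4-q->3 5-q->2
step 1: apply R2 at {0↦2, 1↦0, 2↦5, 3↦1}  → |V|=5 |E|=4  E = 0-q->2 0-q->4 3-r->0 4-q->3
step 2: apply R2 at {0↦3, 1↦0, 2↦4, 3↦1}  → |V|=4 |E|=1  E = 0-q->2
halt: no rule applies after step 2
NF edges: [(0, 2, 'q')]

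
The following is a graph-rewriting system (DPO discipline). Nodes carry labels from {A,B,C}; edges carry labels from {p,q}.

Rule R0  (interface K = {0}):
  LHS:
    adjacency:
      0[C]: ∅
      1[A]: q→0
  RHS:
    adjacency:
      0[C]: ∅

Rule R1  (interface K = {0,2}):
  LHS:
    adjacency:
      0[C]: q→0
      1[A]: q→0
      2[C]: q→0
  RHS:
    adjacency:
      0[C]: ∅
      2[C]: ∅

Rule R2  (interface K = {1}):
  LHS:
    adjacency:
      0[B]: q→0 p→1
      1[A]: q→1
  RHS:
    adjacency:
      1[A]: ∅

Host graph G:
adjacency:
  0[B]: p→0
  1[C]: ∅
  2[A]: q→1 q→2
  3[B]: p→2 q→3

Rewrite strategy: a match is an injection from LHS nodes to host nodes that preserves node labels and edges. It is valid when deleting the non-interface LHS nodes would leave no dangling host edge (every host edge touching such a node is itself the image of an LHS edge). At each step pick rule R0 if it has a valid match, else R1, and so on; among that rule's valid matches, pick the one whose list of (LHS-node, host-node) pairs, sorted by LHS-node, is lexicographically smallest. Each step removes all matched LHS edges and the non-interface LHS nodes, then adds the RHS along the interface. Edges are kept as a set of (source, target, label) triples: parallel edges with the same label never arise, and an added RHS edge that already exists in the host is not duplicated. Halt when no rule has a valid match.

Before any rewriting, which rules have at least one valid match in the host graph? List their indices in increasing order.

R0: no valid match — 1 raw match, all fail dangling condition
R1: no valid match — LHS pattern not found
R2: 1 valid match — {0↦3, 1↦2}

Answer: [R2]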